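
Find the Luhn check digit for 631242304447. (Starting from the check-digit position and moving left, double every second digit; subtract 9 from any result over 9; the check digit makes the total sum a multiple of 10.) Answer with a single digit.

1

Partial digits right→left: 7 4 4 4 0 3 2 4 2 1 3 6
Double every second digit counting from the check-digit position (so the 1st, 3rd, 5th, ... of the partial from the right).
  doubled (with −9 where >9): 5 8 0 4 4 6 → sum 27
  kept as-is: 4 4 3 4 1 6 → sum 22
Total = 27 + 22 = 49.
Check digit = (10 − (49 mod 10)) mod 10 = 1.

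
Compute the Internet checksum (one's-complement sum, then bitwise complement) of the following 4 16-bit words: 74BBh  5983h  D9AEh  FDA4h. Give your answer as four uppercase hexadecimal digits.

One's-complement addition (fold any carry out of bit 15 back into bit 0):
  0x74BB + 0x5983 = 0x0CE3E
  0xCE3E + 0xD9AE = 0x1A7EC → wrap carry → 0xA7ED
  0xA7ED + 0xFDA4 = 0x1A591 → wrap carry → 0xA592
One's-complement sum = 0xA592.
Checksum = ~0xA592 & 0xFFFF = 0x5A6D.

5A6D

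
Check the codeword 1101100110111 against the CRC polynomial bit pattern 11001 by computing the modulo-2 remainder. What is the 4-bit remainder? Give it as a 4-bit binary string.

Modulo-2 division of 1101100110111 by 11001:
  pos 0: 11011 XOR 11001 = 00010
  pos 3: 10001 XOR 11001 = 01000
  pos 4: 10001 XOR 11001 = 01000
  pos 5: 10000 XOR 11001 = 01001
  pos 6: 10011 XOR 11001 = 01010
  pos 7: 10101 XOR 11001 = 01100
  pos 8: 11001 XOR 11001 = 00000
Remainder = 0000 (zero — the frame passes the CRC check).

0000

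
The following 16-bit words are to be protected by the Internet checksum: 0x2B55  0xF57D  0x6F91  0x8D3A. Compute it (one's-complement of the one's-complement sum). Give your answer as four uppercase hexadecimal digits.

One's-complement addition (fold any carry out of bit 15 back into bit 0):
  0x2B55 + 0xF57D = 0x120D2 → wrap carry → 0x20D3
  0x20D3 + 0x6F91 = 0x09064
  0x9064 + 0x8D3A = 0x11D9E → wrap carry → 0x1D9F
One's-complement sum = 0x1D9F.
Checksum = ~0x1D9F & 0xFFFF = 0xE260.

E260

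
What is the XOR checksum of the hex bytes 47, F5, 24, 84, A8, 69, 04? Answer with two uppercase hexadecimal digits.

D7

XOR the bytes together:
  start with 0x47
  0x47 ⊕ 0xF5 = 0xB2
  0xB2 ⊕ 0x24 = 0x96
  0x96 ⊕ 0x84 = 0x12
  0x12 ⊕ 0xA8 = 0xBA
  0xBA ⊕ 0x69 = 0xD3
  0xD3 ⊕ 0x04 = 0xD7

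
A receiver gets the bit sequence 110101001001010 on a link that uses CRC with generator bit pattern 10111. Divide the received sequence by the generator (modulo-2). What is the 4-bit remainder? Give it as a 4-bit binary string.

Modulo-2 division of 110101001001010 by 10111:
  pos 0: 11010 XOR 10111 = 01101
  pos 1: 11011 XOR 10111 = 01100
  pos 2: 11000 XOR 10111 = 01111
  pos 3: 11110 XOR 10111 = 01001
  pos 4: 10011 XOR 10111 = 00100
  pos 6: 10000 XOR 10111 = 00111
  pos 8: 11110 XOR 10111 = 01001
  pos 9: 10011 XOR 10111 = 00100
Remainder = 1000 (nonzero — an error is detected).

1000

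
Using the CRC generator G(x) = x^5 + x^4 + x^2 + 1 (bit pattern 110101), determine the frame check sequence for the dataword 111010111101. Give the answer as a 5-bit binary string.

10011

Append 5 zeros: 11101011110100000. Divide by 110101 (XOR where the leading bit is 1):
  pos 0: 111010 XOR 110101 = 001111
  pos 2: 111111 XOR 110101 = 001010
  pos 4: 101011 XOR 110101 = 011110
  pos 5: 111100 XOR 110101 = 001001
  pos 7: 100110 XOR 110101 = 010011
  pos 8: 100110 XOR 110101 = 010011
  pos 9: 100110 XOR 110101 = 010011
  pos 10: 100110 XOR 110101 = 010011
  pos 11: 100110 XOR 110101 = 010011
Remainder (last 5 bits) = 10011. This is the CRC / FCS.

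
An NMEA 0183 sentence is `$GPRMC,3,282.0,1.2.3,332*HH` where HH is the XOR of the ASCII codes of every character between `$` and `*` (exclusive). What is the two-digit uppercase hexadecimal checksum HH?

5C

XOR the ASCII codes of the payload characters:
  'G' = 0x47 → acc = 0x47
  'P' = 0x50 → acc = 0x17
  'R' = 0x52 → acc = 0x45
  'M' = 0x4D → acc = 0x08
  'C' = 0x43 → acc = 0x4B
  ',' = 0x2C → acc = 0x67
  '3' = 0x33 → acc = 0x54
  ',' = 0x2C → acc = 0x78
  '2' = 0x32 → acc = 0x4A
  '8' = 0x38 → acc = 0x72
  '2' = 0x32 → acc = 0x40
  '.' = 0x2E → acc = 0x6E
  '0' = 0x30 → acc = 0x5E
  ',' = 0x2C → acc = 0x72
  '1' = 0x31 → acc = 0x43
  '.' = 0x2E → acc = 0x6D
  '2' = 0x32 → acc = 0x5F
  '.' = 0x2E → acc = 0x71
  '3' = 0x33 → acc = 0x42
  ',' = 0x2C → acc = 0x6E
  '3' = 0x33 → acc = 0x5D
  '3' = 0x33 → acc = 0x6E
  '2' = 0x32 → acc = 0x5C
Checksum = 0x5C.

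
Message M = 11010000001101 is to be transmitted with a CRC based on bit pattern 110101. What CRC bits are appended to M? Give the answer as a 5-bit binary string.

Append 5 zeros: 1101000000110100000. Divide by 110101 (XOR where the leading bit is 1):
  pos 0: 110100 XOR 110101 = 000001
  pos 5: 100001 XOR 110101 = 010100
  pos 6: 101001 XOR 110101 = 011100
  pos 7: 111000 XOR 110101 = 001101
  pos 9: 110110 XOR 110101 = 000011
  pos 13: 110000 XOR 110101 = 000101
Remainder (last 5 bits) = 00101. This is the CRC / FCS.

00101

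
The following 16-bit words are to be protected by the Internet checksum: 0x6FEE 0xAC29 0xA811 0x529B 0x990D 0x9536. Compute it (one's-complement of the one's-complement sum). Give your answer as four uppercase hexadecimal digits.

BAF6

One's-complement addition (fold any carry out of bit 15 back into bit 0):
  0x6FEE + 0xAC29 = 0x11C17 → wrap carry → 0x1C18
  0x1C18 + 0xA811 = 0x0C429
  0xC429 + 0x529B = 0x116C4 → wrap carry → 0x16C5
  0x16C5 + 0x990D = 0x0AFD2
  0xAFD2 + 0x9536 = 0x14508 → wrap carry → 0x4509
One's-complement sum = 0x4509.
Checksum = ~0x4509 & 0xFFFF = 0xBAF6.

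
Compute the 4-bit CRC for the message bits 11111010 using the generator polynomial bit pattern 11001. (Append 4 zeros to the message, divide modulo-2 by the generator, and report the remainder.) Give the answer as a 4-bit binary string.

0000

Append 4 zeros: 111110100000. Divide by 11001 (XOR where the leading bit is 1):
  pos 0: 11111 XOR 11001 = 00110
  pos 2: 11001 XOR 11001 = 00000
Remainder (last 4 bits) = 0000. This is the CRC / FCS.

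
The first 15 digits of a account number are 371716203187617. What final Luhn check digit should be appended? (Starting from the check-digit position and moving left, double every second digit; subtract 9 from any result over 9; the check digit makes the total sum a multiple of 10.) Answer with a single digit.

Partial digits right→left: 7 1 6 7 8 1 3 0 2 6 1 7 1 7 3
Double every second digit counting from the check-digit position (so the 1st, 3rd, 5th, ... of the partial from the right).
  doubled (with −9 where >9): 5 3 7 6 4 2 2 6 → sum 35
  kept as-is: 1 7 1 0 6 7 7 → sum 29
Total = 35 + 29 = 64.
Check digit = (10 − (64 mod 10)) mod 10 = 6.

6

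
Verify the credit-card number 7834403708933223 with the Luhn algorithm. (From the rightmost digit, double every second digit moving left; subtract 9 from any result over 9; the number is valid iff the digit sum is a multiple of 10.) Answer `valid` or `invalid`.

invalid

From the right, keep odd positions and double even positions (subtract 9 from any doubled value over 9):
  doubled (positions 2,4,...): 4 6 9 0 6 8 6 5 → sum 44
  kept (positions 1,3,...): 3 2 3 8 7 0 4 8 → sum 35
Total = 79.
79 mod 10 = 9, so the number is invalid.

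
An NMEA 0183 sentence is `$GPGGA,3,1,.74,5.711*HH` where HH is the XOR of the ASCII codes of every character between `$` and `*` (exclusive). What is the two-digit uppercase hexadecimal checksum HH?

55

XOR the ASCII codes of the payload characters:
  'G' = 0x47 → acc = 0x47
  'P' = 0x50 → acc = 0x17
  'G' = 0x47 → acc = 0x50
  'G' = 0x47 → acc = 0x17
  'A' = 0x41 → acc = 0x56
  ',' = 0x2C → acc = 0x7A
  '3' = 0x33 → acc = 0x49
  ',' = 0x2C → acc = 0x65
  '1' = 0x31 → acc = 0x54
  ',' = 0x2C → acc = 0x78
  '.' = 0x2E → acc = 0x56
  '7' = 0x37 → acc = 0x61
  '4' = 0x34 → acc = 0x55
  ',' = 0x2C → acc = 0x79
  '5' = 0x35 → acc = 0x4C
  '.' = 0x2E → acc = 0x62
  '7' = 0x37 → acc = 0x55
  '1' = 0x31 → acc = 0x64
  '1' = 0x31 → acc = 0x55
Checksum = 0x55.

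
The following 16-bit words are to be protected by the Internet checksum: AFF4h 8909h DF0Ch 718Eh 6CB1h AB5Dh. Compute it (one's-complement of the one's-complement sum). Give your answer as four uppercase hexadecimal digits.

5E57

One's-complement addition (fold any carry out of bit 15 back into bit 0):
  0xAFF4 + 0x8909 = 0x138FD → wrap carry → 0x38FE
  0x38FE + 0xDF0C = 0x1180A → wrap carry → 0x180B
  0x180B + 0x718E = 0x08999
  0x8999 + 0x6CB1 = 0x0F64A
  0xF64A + 0xAB5D = 0x1A1A7 → wrap carry → 0xA1A8
One's-complement sum = 0xA1A8.
Checksum = ~0xA1A8 & 0xFFFF = 0x5E57.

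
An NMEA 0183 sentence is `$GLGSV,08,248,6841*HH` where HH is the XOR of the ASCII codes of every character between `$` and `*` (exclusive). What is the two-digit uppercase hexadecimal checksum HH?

XOR the ASCII codes of the payload characters:
  'G' = 0x47 → acc = 0x47
  'L' = 0x4C → acc = 0x0B
  'G' = 0x47 → acc = 0x4C
  'S' = 0x53 → acc = 0x1F
  'V' = 0x56 → acc = 0x49
  ',' = 0x2C → acc = 0x65
  '0' = 0x30 → acc = 0x55
  '8' = 0x38 → acc = 0x6D
  ',' = 0x2C → acc = 0x41
  '2' = 0x32 → acc = 0x73
  '4' = 0x34 → acc = 0x47
  '8' = 0x38 → acc = 0x7F
  ',' = 0x2C → acc = 0x53
  '6' = 0x36 → acc = 0x65
  '8' = 0x38 → acc = 0x5D
  '4' = 0x34 → acc = 0x69
  '1' = 0x31 → acc = 0x58
Checksum = 0x58.

58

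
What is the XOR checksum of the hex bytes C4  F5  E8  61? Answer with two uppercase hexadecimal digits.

B8

XOR the bytes together:
  start with 0xC4
  0xC4 ⊕ 0xF5 = 0x31
  0x31 ⊕ 0xE8 = 0xD9
  0xD9 ⊕ 0x61 = 0xB8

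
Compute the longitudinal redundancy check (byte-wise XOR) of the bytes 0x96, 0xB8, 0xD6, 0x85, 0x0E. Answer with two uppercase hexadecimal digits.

XOR the bytes together:
  start with 0x96
  0x96 ⊕ 0xB8 = 0x2E
  0x2E ⊕ 0xD6 = 0xF8
  0xF8 ⊕ 0x85 = 0x7D
  0x7D ⊕ 0x0E = 0x73

73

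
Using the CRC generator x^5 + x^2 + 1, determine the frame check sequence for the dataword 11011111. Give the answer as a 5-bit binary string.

Append 5 zeros: 1101111100000. Divide by 100101 (XOR where the leading bit is 1):
  pos 0: 110111 XOR 100101 = 010010
  pos 1: 100101 XOR 100101 = 000000
  pos 7: 100000 XOR 100101 = 000101
Remainder (last 5 bits) = 00101. This is the CRC / FCS.

00101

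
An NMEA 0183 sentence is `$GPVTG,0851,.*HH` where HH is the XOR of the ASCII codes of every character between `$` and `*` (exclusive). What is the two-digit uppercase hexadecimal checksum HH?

70

XOR the ASCII codes of the payload characters:
  'G' = 0x47 → acc = 0x47
  'P' = 0x50 → acc = 0x17
  'V' = 0x56 → acc = 0x41
  'T' = 0x54 → acc = 0x15
  'G' = 0x47 → acc = 0x52
  ',' = 0x2C → acc = 0x7E
  '0' = 0x30 → acc = 0x4E
  '8' = 0x38 → acc = 0x76
  '5' = 0x35 → acc = 0x43
  '1' = 0x31 → acc = 0x72
  ',' = 0x2C → acc = 0x5E
  '.' = 0x2E → acc = 0x70
Checksum = 0x70.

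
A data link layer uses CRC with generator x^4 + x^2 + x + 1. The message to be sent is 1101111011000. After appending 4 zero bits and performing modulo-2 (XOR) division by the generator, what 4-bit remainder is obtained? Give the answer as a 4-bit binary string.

1111

Append 4 zeros: 11011110110000000. Divide by 10111 (XOR where the leading bit is 1):
  pos 0: 11011 XOR 10111 = 01100
  pos 1: 11001 XOR 10111 = 01110
  pos 2: 11101 XOR 10111 = 01010
  pos 3: 10100 XOR 10111 = 00011
  pos 6: 11110 XOR 10111 = 01001
  pos 7: 10010 XOR 10111 = 00101
  pos 9: 10100 XOR 10111 = 00011
  pos 12: 11000 XOR 10111 = 01111
Remainder (last 4 bits) = 1111. This is the CRC / FCS.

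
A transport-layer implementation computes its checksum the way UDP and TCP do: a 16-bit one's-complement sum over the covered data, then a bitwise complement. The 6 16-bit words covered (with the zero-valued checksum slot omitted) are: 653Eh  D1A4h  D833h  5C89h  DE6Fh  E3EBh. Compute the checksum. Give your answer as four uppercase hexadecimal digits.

One's-complement addition (fold any carry out of bit 15 back into bit 0):
  0x653E + 0xD1A4 = 0x136E2 → wrap carry → 0x36E3
  0x36E3 + 0xD833 = 0x10F16 → wrap carry → 0x0F17
  0x0F17 + 0x5C89 = 0x06BA0
  0x6BA0 + 0xDE6F = 0x14A0F → wrap carry → 0x4A10
  0x4A10 + 0xE3EB = 0x12DFB → wrap carry → 0x2DFC
One's-complement sum = 0x2DFC.
Checksum = ~0x2DFC & 0xFFFF = 0xD203.

D203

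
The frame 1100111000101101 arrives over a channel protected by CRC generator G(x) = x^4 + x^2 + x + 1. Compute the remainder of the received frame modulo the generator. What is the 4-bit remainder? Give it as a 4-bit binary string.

Modulo-2 division of 1100111000101101 by 10111:
  pos 0: 11001 XOR 10111 = 01110
  pos 1: 11101 XOR 10111 = 01010
  pos 2: 10101 XOR 10111 = 00010
  pos 5: 10000 XOR 10111 = 00111
  pos 7: 11110 XOR 10111 = 01001
  pos 8: 10011 XOR 10111 = 00100
  pos 10: 10010 XOR 10111 = 00101
Remainder = 1011 (nonzero — an error is detected).

1011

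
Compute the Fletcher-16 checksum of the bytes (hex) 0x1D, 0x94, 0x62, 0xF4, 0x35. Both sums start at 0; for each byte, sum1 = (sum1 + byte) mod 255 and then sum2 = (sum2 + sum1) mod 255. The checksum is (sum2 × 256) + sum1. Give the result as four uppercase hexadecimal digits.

Running sums (mod 255):
  after byte 0 (0x1D): sum1=29, sum2=29
  after byte 1 (0x94): sum1=177, sum2=206
  after byte 2 (0x62): sum1=20, sum2=226
  after byte 3 (0xF4): sum1=9, sum2=235
  after byte 4 (0x35): sum1=62, sum2=42
Checksum = sum2·256 + sum1 = 42·256 + 62 = 10814 = 0x2A3E.

2A3E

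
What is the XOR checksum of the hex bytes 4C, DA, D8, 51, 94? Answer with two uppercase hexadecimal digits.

8B

XOR the bytes together:
  start with 0x4C
  0x4C ⊕ 0xDA = 0x96
  0x96 ⊕ 0xD8 = 0x4E
  0x4E ⊕ 0x51 = 0x1F
  0x1F ⊕ 0x94 = 0x8B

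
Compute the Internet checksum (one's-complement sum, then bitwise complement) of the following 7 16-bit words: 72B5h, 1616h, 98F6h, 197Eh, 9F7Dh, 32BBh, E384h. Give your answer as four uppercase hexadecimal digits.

One's-complement addition (fold any carry out of bit 15 back into bit 0):
  0x72B5 + 0x1616 = 0x088CB
  0x88CB + 0x98F6 = 0x121C1 → wrap carry → 0x21C2
  0x21C2 + 0x197E = 0x03B40
  0x3B40 + 0x9F7D = 0x0DABD
  0xDABD + 0x32BB = 0x10D78 → wrap carry → 0x0D79
  0x0D79 + 0xE384 = 0x0F0FD
One's-complement sum = 0xF0FD.
Checksum = ~0xF0FD & 0xFFFF = 0x0F02.

0F02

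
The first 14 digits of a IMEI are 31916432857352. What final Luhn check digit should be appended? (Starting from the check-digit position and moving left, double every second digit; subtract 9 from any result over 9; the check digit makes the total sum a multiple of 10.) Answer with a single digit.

2

Partial digits right→left: 2 5 3 7 5 8 2 3 4 6 1 9 1 3
Double every second digit counting from the check-digit position (so the 1st, 3rd, 5th, ... of the partial from the right).
  doubled (with −9 where >9): 4 6 1 4 8 2 2 → sum 27
  kept as-is: 5 7 8 3 6 9 3 → sum 41
Total = 27 + 41 = 68.
Check digit = (10 − (68 mod 10)) mod 10 = 2.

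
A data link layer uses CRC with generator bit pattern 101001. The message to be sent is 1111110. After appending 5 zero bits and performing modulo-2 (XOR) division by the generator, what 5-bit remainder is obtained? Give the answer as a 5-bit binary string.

00100

Append 5 zeros: 111111000000. Divide by 101001 (XOR where the leading bit is 1):
  pos 0: 111111 XOR 101001 = 010110
  pos 1: 101100 XOR 101001 = 000101
  pos 4: 101000 XOR 101001 = 000001
Remainder (last 5 bits) = 00100. This is the CRC / FCS.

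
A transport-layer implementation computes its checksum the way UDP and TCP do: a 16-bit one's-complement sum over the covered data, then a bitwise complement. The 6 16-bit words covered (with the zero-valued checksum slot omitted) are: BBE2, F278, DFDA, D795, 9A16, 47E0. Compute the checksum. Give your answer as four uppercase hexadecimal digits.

One's-complement addition (fold any carry out of bit 15 back into bit 0):
  0xBBE2 + 0xF278 = 0x1AE5A → wrap carry → 0xAE5B
  0xAE5B + 0xDFDA = 0x18E35 → wrap carry → 0x8E36
  0x8E36 + 0xD795 = 0x165CB → wrap carry → 0x65CC
  0x65CC + 0x9A16 = 0x0FFE2
  0xFFE2 + 0x47E0 = 0x147C2 → wrap carry → 0x47C3
One's-complement sum = 0x47C3.
Checksum = ~0x47C3 & 0xFFFF = 0xB83C.

B83C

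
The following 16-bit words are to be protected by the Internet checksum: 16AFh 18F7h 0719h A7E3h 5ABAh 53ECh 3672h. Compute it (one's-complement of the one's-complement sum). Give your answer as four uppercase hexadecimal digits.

3C44

One's-complement addition (fold any carry out of bit 15 back into bit 0):
  0x16AF + 0x18F7 = 0x02FA6
  0x2FA6 + 0x0719 = 0x036BF
  0x36BF + 0xA7E3 = 0x0DEA2
  0xDEA2 + 0x5ABA = 0x1395C → wrap carry → 0x395D
  0x395D + 0x53EC = 0x08D49
  0x8D49 + 0x3672 = 0x0C3BB
One's-complement sum = 0xC3BB.
Checksum = ~0xC3BB & 0xFFFF = 0x3C44.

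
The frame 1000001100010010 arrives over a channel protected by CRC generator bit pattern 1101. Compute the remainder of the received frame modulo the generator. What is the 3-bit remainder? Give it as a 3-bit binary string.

Modulo-2 division of 1000001100010010 by 1101:
  pos 0: 1000 XOR 1101 = 0101
  pos 1: 1010 XOR 1101 = 0111
  pos 2: 1110 XOR 1101 = 0011
  pos 4: 1111 XOR 1101 = 0010
  pos 6: 1000 XOR 1101 = 0101
  pos 7: 1010 XOR 1101 = 0111
  pos 8: 1111 XOR 1101 = 0010
  pos 10: 1000 XOR 1101 = 0101
  pos 11: 1011 XOR 1101 = 0110
  pos 12: 1100 XOR 1101 = 0001
Remainder = 001 (nonzero — an error is detected).

001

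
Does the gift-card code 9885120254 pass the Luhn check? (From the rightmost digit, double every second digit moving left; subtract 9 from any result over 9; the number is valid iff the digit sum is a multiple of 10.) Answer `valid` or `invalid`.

valid

From the right, keep odd positions and double even positions (subtract 9 from any doubled value over 9):
  doubled (positions 2,4,...): 1 0 2 7 9 → sum 19
  kept (positions 1,3,...): 4 2 2 5 8 → sum 21
Total = 40.
40 mod 10 = 0, so the number is valid.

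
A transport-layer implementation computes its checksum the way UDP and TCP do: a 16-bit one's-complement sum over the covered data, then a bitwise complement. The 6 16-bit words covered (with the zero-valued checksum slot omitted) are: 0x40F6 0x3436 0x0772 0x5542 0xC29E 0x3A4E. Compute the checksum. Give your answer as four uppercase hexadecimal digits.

One's-complement addition (fold any carry out of bit 15 back into bit 0):
  0x40F6 + 0x3436 = 0x0752C
  0x752C + 0x0772 = 0x07C9E
  0x7C9E + 0x5542 = 0x0D1E0
  0xD1E0 + 0xC29E = 0x1947E → wrap carry → 0x947F
  0x947F + 0x3A4E = 0x0CECD
One's-complement sum = 0xCECD.
Checksum = ~0xCECD & 0xFFFF = 0x3132.

3132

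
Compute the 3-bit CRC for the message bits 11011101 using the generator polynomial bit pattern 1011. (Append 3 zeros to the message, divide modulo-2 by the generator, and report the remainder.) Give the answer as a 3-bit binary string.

Append 3 zeros: 11011101000. Divide by 1011 (XOR where the leading bit is 1):
  pos 0: 1101 XOR 1011 = 0110
  pos 1: 1101 XOR 1011 = 0110
  pos 2: 1101 XOR 1011 = 0110
  pos 3: 1100 XOR 1011 = 0111
  pos 4: 1111 XOR 1011 = 0100
  pos 5: 1000 XOR 1011 = 0011
  pos 7: 1100 XOR 1011 = 0111
Remainder (last 3 bits) = 111. This is the CRC / FCS.

111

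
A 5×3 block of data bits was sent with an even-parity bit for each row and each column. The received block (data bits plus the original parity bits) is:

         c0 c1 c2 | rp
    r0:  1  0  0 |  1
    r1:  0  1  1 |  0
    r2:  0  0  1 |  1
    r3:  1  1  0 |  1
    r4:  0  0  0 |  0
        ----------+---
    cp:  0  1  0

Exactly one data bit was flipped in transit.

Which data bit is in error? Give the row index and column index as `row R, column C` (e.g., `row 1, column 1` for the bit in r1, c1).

Recompute each row's even parity and compare to rp:
  r0: data parity 1, sent rp 1 → ok
  r1: data parity 0, sent rp 0 → ok
  r2: data parity 1, sent rp 1 → ok
  r3: data parity 0, sent rp 1 → mismatch
  r4: data parity 0, sent rp 0 → ok
Recompute each column's even parity and compare to cp:
  c0: data parity 0, sent cp 0 → ok
  c1: data parity 0, sent cp 1 → mismatch
  c2: data parity 0, sent cp 0 → ok
Exactly one row (r3) and one column (c1) fail → the flipped bit is at their intersection.

row 3, column 1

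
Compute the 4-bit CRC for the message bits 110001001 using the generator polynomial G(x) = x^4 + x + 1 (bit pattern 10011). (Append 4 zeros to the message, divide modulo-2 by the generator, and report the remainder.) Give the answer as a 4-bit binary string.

Append 4 zeros: 1100010010000. Divide by 10011 (XOR where the leading bit is 1):
  pos 0: 11000 XOR 10011 = 01011
  pos 1: 10111 XOR 10011 = 00100
  pos 3: 10000 XOR 10011 = 00011
  pos 6: 11100 XOR 10011 = 01111
  pos 7: 11110 XOR 10011 = 01101
  pos 8: 11010 XOR 10011 = 01001
Remainder (last 4 bits) = 1001. This is the CRC / FCS.

1001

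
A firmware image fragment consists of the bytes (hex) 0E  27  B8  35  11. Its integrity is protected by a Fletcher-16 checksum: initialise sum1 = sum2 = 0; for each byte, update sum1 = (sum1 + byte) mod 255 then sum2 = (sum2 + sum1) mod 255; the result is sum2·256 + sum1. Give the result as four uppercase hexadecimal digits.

Running sums (mod 255):
  after byte 0 (0E): sum1=14, sum2=14
  after byte 1 (27): sum1=53, sum2=67
  after byte 2 (B8): sum1=237, sum2=49
  after byte 3 (35): sum1=35, sum2=84
  after byte 4 (11): sum1=52, sum2=136
Checksum = sum2·256 + sum1 = 136·256 + 52 = 34868 = 0x8834.

8834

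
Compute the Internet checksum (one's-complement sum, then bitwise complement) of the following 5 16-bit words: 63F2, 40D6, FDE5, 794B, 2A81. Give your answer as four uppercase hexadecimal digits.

B984

One's-complement addition (fold any carry out of bit 15 back into bit 0):
  0x63F2 + 0x40D6 = 0x0A4C8
  0xA4C8 + 0xFDE5 = 0x1A2AD → wrap carry → 0xA2AE
  0xA2AE + 0x794B = 0x11BF9 → wrap carry → 0x1BFA
  0x1BFA + 0x2A81 = 0x0467B
One's-complement sum = 0x467B.
Checksum = ~0x467B & 0xFFFF = 0xB984.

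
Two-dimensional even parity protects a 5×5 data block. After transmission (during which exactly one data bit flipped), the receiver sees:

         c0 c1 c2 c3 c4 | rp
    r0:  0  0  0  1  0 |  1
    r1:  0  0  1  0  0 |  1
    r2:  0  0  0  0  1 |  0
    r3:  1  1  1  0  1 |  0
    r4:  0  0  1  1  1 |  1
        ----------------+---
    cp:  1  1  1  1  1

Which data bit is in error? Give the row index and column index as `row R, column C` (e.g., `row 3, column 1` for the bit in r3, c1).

row 2, column 3

Recompute each row's even parity and compare to rp:
  r0: data parity 1, sent rp 1 → ok
  r1: data parity 1, sent rp 1 → ok
  r2: data parity 1, sent rp 0 → mismatch
  r3: data parity 0, sent rp 0 → ok
  r4: data parity 1, sent rp 1 → ok
Recompute each column's even parity and compare to cp:
  c0: data parity 1, sent cp 1 → ok
  c1: data parity 1, sent cp 1 → ok
  c2: data parity 1, sent cp 1 → ok
  c3: data parity 0, sent cp 1 → mismatch
  c4: data parity 1, sent cp 1 → ok
Exactly one row (r2) and one column (c3) fail → the flipped bit is at their intersection.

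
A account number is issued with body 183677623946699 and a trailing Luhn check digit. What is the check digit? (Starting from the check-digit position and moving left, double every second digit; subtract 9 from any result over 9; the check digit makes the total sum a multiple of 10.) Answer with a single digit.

1

Partial digits right→left: 9 9 6 6 4 9 3 2 6 7 7 6 3 8 1
Double every second digit counting from the check-digit position (so the 1st, 3rd, 5th, ... of the partial from the right).
  doubled (with −9 where >9): 9 3 8 6 3 5 6 2 → sum 42
  kept as-is: 9 6 9 2 7 6 8 → sum 47
Total = 42 + 47 = 89.
Check digit = (10 − (89 mod 10)) mod 10 = 1.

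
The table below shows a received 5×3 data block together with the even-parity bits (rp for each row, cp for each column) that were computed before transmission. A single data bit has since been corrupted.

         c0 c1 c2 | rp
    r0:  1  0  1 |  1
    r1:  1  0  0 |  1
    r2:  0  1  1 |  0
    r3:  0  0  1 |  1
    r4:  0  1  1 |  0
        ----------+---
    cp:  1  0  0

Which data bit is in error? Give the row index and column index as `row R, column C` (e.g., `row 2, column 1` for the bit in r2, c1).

row 0, column 0

Recompute each row's even parity and compare to rp:
  r0: data parity 0, sent rp 1 → mismatch
  r1: data parity 1, sent rp 1 → ok
  r2: data parity 0, sent rp 0 → ok
  r3: data parity 1, sent rp 1 → ok
  r4: data parity 0, sent rp 0 → ok
Recompute each column's even parity and compare to cp:
  c0: data parity 0, sent cp 1 → mismatch
  c1: data parity 0, sent cp 0 → ok
  c2: data parity 0, sent cp 0 → ok
Exactly one row (r0) and one column (c0) fail → the flipped bit is at their intersection.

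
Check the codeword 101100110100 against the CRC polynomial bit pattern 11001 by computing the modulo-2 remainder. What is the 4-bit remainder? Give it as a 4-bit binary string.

Modulo-2 division of 101100110100 by 11001:
  pos 0: 10110 XOR 11001 = 01111
  pos 1: 11110 XOR 11001 = 00111
  pos 3: 11111 XOR 11001 = 00110
  pos 5: 11001 XOR 11001 = 00000
Remainder = 0000 (zero — the frame passes the CRC check).

0000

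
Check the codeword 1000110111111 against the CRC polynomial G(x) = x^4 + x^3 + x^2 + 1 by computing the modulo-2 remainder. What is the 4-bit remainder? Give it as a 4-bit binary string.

Modulo-2 division of 1000110111111 by 11101:
  pos 0: 10001 XOR 11101 = 01100
  pos 1: 11001 XOR 11101 = 00100
  pos 3: 10001 XOR 11101 = 01100
  pos 4: 11001 XOR 11101 = 00100
  pos 6: 10011 XOR 11101 = 01110
  pos 7: 11101 XOR 11101 = 00000
Remainder = 0001 (nonzero — an error is detected).

0001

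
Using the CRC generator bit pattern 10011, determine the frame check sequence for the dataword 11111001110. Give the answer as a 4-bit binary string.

0011

Append 4 zeros: 111110011100000. Divide by 10011 (XOR where the leading bit is 1):
  pos 0: 11111 XOR 10011 = 01100
  pos 1: 11000 XOR 10011 = 01011
  pos 2: 10110 XOR 10011 = 00101
  pos 4: 10111 XOR 10011 = 00100
  pos 6: 10010 XOR 10011 = 00001
  pos 10: 10000 XOR 10011 = 00011
Remainder (last 4 bits) = 0011. This is the CRC / FCS.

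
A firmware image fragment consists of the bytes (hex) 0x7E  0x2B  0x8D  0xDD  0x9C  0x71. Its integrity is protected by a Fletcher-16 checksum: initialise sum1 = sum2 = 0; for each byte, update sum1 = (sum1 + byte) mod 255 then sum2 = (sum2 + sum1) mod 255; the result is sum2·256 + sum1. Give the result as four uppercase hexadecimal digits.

Running sums (mod 255):
  after byte 0 (0x7E): sum1=126, sum2=126
  after byte 1 (0x2B): sum1=169, sum2=40
  after byte 2 (0x8D): sum1=55, sum2=95
  after byte 3 (0xDD): sum1=21, sum2=116
  after byte 4 (0x9C): sum1=177, sum2=38
  after byte 5 (0x71): sum1=35, sum2=73
Checksum = sum2·256 + sum1 = 73·256 + 35 = 18723 = 0x4923.

4923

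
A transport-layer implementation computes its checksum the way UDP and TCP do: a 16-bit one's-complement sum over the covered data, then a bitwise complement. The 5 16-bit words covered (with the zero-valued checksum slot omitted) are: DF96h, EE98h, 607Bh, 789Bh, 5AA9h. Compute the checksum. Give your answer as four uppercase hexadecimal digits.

One's-complement addition (fold any carry out of bit 15 back into bit 0):
  0xDF96 + 0xEE98 = 0x1CE2E → wrap carry → 0xCE2F
  0xCE2F + 0x607B = 0x12EAA → wrap carry → 0x2EAB
  0x2EAB + 0x789B = 0x0A746
  0xA746 + 0x5AA9 = 0x101EF → wrap carry → 0x01F0
One's-complement sum = 0x01F0.
Checksum = ~0x01F0 & 0xFFFF = 0xFE0F.

FE0F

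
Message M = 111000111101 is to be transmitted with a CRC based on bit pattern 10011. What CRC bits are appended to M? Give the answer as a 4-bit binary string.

Append 4 zeros: 1110001111010000. Divide by 10011 (XOR where the leading bit is 1):
  pos 0: 11100 XOR 10011 = 01111
  pos 1: 11110 XOR 10011 = 01101
  pos 2: 11011 XOR 10011 = 01000
  pos 3: 10001 XOR 10011 = 00010
  pos 6: 10110 XOR 10011 = 00101
  pos 8: 10110 XOR 10011 = 00101
  pos 10: 10100 XOR 10011 = 00111
Remainder (last 4 bits) = 1110. This is the CRC / FCS.

1110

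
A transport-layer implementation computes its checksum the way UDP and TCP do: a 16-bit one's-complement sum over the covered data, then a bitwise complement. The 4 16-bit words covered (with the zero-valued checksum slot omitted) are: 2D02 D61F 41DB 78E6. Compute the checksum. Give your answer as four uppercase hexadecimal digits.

421C

One's-complement addition (fold any carry out of bit 15 back into bit 0):
  0x2D02 + 0xD61F = 0x10321 → wrap carry → 0x0322
  0x0322 + 0x41DB = 0x044FD
  0x44FD + 0x78E6 = 0x0BDE3
One's-complement sum = 0xBDE3.
Checksum = ~0xBDE3 & 0xFFFF = 0x421C.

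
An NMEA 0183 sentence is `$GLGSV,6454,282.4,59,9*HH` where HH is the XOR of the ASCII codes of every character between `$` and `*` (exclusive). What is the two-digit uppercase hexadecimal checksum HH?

5D

XOR the ASCII codes of the payload characters:
  'G' = 0x47 → acc = 0x47
  'L' = 0x4C → acc = 0x0B
  'G' = 0x47 → acc = 0x4C
  'S' = 0x53 → acc = 0x1F
  'V' = 0x56 → acc = 0x49
  ',' = 0x2C → acc = 0x65
  '6' = 0x36 → acc = 0x53
  '4' = 0x34 → acc = 0x67
  '5' = 0x35 → acc = 0x52
  '4' = 0x34 → acc = 0x66
  ',' = 0x2C → acc = 0x4A
  '2' = 0x32 → acc = 0x78
  '8' = 0x38 → acc = 0x40
  '2' = 0x32 → acc = 0x72
  '.' = 0x2E → acc = 0x5C
  '4' = 0x34 → acc = 0x68
  ',' = 0x2C → acc = 0x44
  '5' = 0x35 → acc = 0x71
  '9' = 0x39 → acc = 0x48
  ',' = 0x2C → acc = 0x64
  '9' = 0x39 → acc = 0x5D
Checksum = 0x5D.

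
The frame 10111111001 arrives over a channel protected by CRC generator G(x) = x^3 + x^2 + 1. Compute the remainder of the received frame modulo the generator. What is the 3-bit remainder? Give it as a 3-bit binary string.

Modulo-2 division of 10111111001 by 1101:
  pos 0: 1011 XOR 1101 = 0110
  pos 1: 1101 XOR 1101 = 0000
  pos 5: 1110 XOR 1101 = 0011
  pos 7: 1101 XOR 1101 = 0000
Remainder = 000 (zero — the frame passes the CRC check).

000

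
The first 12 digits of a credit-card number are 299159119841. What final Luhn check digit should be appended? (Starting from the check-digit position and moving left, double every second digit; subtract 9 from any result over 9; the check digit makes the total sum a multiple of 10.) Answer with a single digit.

9

Partial digits right→left: 1 4 8 9 1 1 9 5 1 9 9 2
Double every second digit counting from the check-digit position (so the 1st, 3rd, 5th, ... of the partial from the right).
  doubled (with −9 where >9): 2 7 2 9 2 9 → sum 31
  kept as-is: 4 9 1 5 9 2 → sum 30
Total = 31 + 30 = 61.
Check digit = (10 − (61 mod 10)) mod 10 = 9.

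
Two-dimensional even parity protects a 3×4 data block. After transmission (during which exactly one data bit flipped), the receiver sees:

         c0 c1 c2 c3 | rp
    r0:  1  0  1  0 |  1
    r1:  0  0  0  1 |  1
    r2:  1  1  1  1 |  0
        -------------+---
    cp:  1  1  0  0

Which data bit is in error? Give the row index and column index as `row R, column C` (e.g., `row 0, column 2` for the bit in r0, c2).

row 0, column 0

Recompute each row's even parity and compare to rp:
  r0: data parity 0, sent rp 1 → mismatch
  r1: data parity 1, sent rp 1 → ok
  r2: data parity 0, sent rp 0 → ok
Recompute each column's even parity and compare to cp:
  c0: data parity 0, sent cp 1 → mismatch
  c1: data parity 1, sent cp 1 → ok
  c2: data parity 0, sent cp 0 → ok
  c3: data parity 0, sent cp 0 → ok
Exactly one row (r0) and one column (c0) fail → the flipped bit is at their intersection.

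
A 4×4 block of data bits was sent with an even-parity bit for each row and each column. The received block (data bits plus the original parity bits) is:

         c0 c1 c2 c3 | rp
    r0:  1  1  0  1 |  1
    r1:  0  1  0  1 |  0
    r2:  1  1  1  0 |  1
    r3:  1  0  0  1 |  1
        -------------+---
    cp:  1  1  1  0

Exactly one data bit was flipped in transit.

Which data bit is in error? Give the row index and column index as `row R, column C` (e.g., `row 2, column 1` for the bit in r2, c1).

Recompute each row's even parity and compare to rp:
  r0: data parity 1, sent rp 1 → ok
  r1: data parity 0, sent rp 0 → ok
  r2: data parity 1, sent rp 1 → ok
  r3: data parity 0, sent rp 1 → mismatch
Recompute each column's even parity and compare to cp:
  c0: data parity 1, sent cp 1 → ok
  c1: data parity 1, sent cp 1 → ok
  c2: data parity 1, sent cp 1 → ok
  c3: data parity 1, sent cp 0 → mismatch
Exactly one row (r3) and one column (c3) fail → the flipped bit is at their intersection.

row 3, column 3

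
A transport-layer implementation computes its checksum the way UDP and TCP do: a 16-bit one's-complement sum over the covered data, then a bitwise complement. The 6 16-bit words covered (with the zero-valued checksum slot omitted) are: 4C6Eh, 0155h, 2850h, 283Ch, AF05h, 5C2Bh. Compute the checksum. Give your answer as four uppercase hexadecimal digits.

One's-complement addition (fold any carry out of bit 15 back into bit 0):
  0x4C6E + 0x0155 = 0x04DC3
  0x4DC3 + 0x2850 = 0x07613
  0x7613 + 0x283C = 0x09E4F
  0x9E4F + 0xAF05 = 0x14D54 → wrap carry → 0x4D55
  0x4D55 + 0x5C2B = 0x0A980
One's-complement sum = 0xA980.
Checksum = ~0xA980 & 0xFFFF = 0x567F.

567F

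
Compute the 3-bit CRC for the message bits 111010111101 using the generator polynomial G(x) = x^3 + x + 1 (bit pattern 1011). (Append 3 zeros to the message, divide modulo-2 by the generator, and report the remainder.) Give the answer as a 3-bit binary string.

Append 3 zeros: 111010111101000. Divide by 1011 (XOR where the leading bit is 1):
  pos 0: 1110 XOR 1011 = 0101
  pos 1: 1011 XOR 1011 = 0000
  pos 6: 1111 XOR 1011 = 0100
  pos 7: 1000 XOR 1011 = 0011
  pos 9: 1110 XOR 1011 = 0101
  pos 10: 1010 XOR 1011 = 0001
Remainder (last 3 bits) = 010. This is the CRC / FCS.

010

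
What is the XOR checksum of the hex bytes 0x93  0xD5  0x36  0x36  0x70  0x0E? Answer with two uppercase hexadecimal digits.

XOR the bytes together:
  start with 0x93
  0x93 ⊕ 0xD5 = 0x46
  0x46 ⊕ 0x36 = 0x70
  0x70 ⊕ 0x36 = 0x46
  0x46 ⊕ 0x70 = 0x36
  0x36 ⊕ 0x0E = 0x38

38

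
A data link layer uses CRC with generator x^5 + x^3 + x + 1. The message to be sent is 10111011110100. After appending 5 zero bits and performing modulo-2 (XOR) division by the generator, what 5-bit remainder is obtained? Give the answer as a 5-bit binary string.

00001

Append 5 zeros: 1011101111010000000. Divide by 101011 (XOR where the leading bit is 1):
  pos 0: 101110 XOR 101011 = 000101
  pos 3: 101111 XOR 101011 = 000100
  pos 6: 100101 XOR 101011 = 001110
  pos 8: 111000 XOR 101011 = 010011
  pos 9: 100110 XOR 101011 = 001101
  pos 11: 110100 XOR 101011 = 011111
  pos 12: 111110 XOR 101011 = 010101
  pos 13: 101010 XOR 101011 = 000001
Remainder (last 5 bits) = 00001. This is the CRC / FCS.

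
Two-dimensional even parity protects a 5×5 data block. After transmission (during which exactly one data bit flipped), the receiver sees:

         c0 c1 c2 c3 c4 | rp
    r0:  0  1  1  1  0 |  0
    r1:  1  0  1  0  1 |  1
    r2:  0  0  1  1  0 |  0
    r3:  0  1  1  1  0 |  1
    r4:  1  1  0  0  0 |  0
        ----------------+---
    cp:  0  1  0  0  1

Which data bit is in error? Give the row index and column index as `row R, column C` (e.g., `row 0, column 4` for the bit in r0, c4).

row 0, column 3

Recompute each row's even parity and compare to rp:
  r0: data parity 1, sent rp 0 → mismatch
  r1: data parity 1, sent rp 1 → ok
  r2: data parity 0, sent rp 0 → ok
  r3: data parity 1, sent rp 1 → ok
  r4: data parity 0, sent rp 0 → ok
Recompute each column's even parity and compare to cp:
  c0: data parity 0, sent cp 0 → ok
  c1: data parity 1, sent cp 1 → ok
  c2: data parity 0, sent cp 0 → ok
  c3: data parity 1, sent cp 0 → mismatch
  c4: data parity 1, sent cp 1 → ok
Exactly one row (r0) and one column (c3) fail → the flipped bit is at their intersection.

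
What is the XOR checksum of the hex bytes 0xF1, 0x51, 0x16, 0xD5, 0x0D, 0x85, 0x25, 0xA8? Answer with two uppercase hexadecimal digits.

66

XOR the bytes together:
  start with 0xF1
  0xF1 ⊕ 0x51 = 0xA0
  0xA0 ⊕ 0x16 = 0xB6
  0xB6 ⊕ 0xD5 = 0x63
  0x63 ⊕ 0x0D = 0x6E
  0x6E ⊕ 0x85 = 0xEB
  0xEB ⊕ 0x25 = 0xCE
  0xCE ⊕ 0xA8 = 0x66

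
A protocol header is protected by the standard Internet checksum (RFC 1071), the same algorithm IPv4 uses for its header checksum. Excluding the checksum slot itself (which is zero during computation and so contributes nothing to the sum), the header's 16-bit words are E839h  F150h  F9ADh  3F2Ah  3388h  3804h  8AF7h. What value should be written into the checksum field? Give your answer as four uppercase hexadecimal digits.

F718

One's-complement addition (fold any carry out of bit 15 back into bit 0):
  0xE839 + 0xF150 = 0x1D989 → wrap carry → 0xD98A
  0xD98A + 0xF9AD = 0x1D337 → wrap carry → 0xD338
  0xD338 + 0x3F2A = 0x11262 → wrap carry → 0x1263
  0x1263 + 0x3388 = 0x045EB
  0x45EB + 0x3804 = 0x07DEF
  0x7DEF + 0x8AF7 = 0x108E6 → wrap carry → 0x08E7
One's-complement sum = 0x08E7.
Checksum = ~0x08E7 & 0xFFFF = 0xF718.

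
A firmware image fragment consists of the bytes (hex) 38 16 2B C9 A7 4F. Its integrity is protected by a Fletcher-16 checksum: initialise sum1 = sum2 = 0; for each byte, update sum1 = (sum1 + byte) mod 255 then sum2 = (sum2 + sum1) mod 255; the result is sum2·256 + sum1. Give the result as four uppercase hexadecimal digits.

Running sums (mod 255):
  after byte 0 (38): sum1=56, sum2=56
  after byte 1 (16): sum1=78, sum2=134
  after byte 2 (2B): sum1=121, sum2=0
  after byte 3 (C9): sum1=67, sum2=67
  after byte 4 (A7): sum1=234, sum2=46
  after byte 5 (4F): sum1=58, sum2=104
Checksum = sum2·256 + sum1 = 104·256 + 58 = 26682 = 0x683A.

683A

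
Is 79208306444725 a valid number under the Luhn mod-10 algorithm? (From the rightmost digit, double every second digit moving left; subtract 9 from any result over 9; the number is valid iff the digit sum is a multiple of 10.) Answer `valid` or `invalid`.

From the right, keep odd positions and double even positions (subtract 9 from any doubled value over 9):
  doubled (positions 2,4,...): 4 8 8 0 7 4 5 → sum 36
  kept (positions 1,3,...): 5 7 4 6 3 0 9 → sum 34
Total = 70.
70 mod 10 = 0, so the number is valid.

valid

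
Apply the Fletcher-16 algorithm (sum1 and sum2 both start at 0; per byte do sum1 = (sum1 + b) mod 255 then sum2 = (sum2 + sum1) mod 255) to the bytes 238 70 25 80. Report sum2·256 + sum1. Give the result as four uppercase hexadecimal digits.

Running sums (mod 255):
  after byte 0 (238): sum1=238, sum2=238
  after byte 1 (70): sum1=53, sum2=36
  after byte 2 (25): sum1=78, sum2=114
  after byte 3 (80): sum1=158, sum2=17
Checksum = sum2·256 + sum1 = 17·256 + 158 = 4510 = 0x119E.

119E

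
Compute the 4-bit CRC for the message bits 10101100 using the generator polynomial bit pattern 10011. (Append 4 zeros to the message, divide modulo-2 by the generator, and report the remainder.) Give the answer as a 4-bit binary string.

0011

Append 4 zeros: 101011000000. Divide by 10011 (XOR where the leading bit is 1):
  pos 0: 10101 XOR 10011 = 00110
  pos 2: 11010 XOR 10011 = 01001
  pos 3: 10010 XOR 10011 = 00001
  pos 7: 10000 XOR 10011 = 00011
Remainder (last 4 bits) = 0011. This is the CRC / FCS.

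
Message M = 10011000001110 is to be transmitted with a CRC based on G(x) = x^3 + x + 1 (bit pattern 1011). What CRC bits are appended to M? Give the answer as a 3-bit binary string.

Append 3 zeros: 10011000001110000. Divide by 1011 (XOR where the leading bit is 1):
  pos 0: 1001 XOR 1011 = 0010
  pos 2: 1010 XOR 1011 = 0001
  pos 5: 1000 XOR 1011 = 0011
  pos 7: 1101 XOR 1011 = 0110
  pos 8: 1101 XOR 1011 = 0110
  pos 9: 1101 XOR 1011 = 0110
  pos 10: 1100 XOR 1011 = 0111
  pos 11: 1110 XOR 1011 = 0101
  pos 12: 1010 XOR 1011 = 0001
Remainder (last 3 bits) = 010. This is the CRC / FCS.

010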